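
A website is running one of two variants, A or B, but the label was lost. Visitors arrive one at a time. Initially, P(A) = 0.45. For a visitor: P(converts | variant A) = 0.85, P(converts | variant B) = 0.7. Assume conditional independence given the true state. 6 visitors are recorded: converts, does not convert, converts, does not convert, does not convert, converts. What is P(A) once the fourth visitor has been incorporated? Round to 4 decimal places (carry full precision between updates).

After 'converts': P(A) = 0.85·0.4500 / (0.85·0.4500 + 0.7·0.5500) ≈ 0.4984
After 'does not convert': P(A) = 0.15·0.4984 / (0.15·0.4984 + 0.3·0.5016) ≈ 0.3319
After 'converts': P(A) = 0.85·0.3319 / (0.85·0.3319 + 0.7·0.6681) ≈ 0.3762
After 'does not convert': P(A) = 0.15·0.3762 / (0.15·0.3762 + 0.3·0.6238) ≈ 0.2317

0.2317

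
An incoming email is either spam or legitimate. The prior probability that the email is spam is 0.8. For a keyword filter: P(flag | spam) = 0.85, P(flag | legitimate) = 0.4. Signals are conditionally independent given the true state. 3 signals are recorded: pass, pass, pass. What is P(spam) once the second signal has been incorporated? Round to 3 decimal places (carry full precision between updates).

0.200

Apply Bayes' rule sequentially, carrying P(spam) forward.
After 'pass': P(spam) = 0.15·0.8000 / (0.15·0.8000 + 0.6·0.2000) ≈ 0.5000
After 'pass': P(spam) = 0.15·0.5000 / (0.15·0.5000 + 0.6·0.5000) ≈ 0.2000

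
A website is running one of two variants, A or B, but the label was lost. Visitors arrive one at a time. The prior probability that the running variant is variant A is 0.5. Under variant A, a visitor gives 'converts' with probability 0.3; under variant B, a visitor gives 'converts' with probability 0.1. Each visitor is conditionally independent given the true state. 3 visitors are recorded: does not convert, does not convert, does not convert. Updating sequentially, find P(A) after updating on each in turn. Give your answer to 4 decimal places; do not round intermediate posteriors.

0.3200

Apply Bayes' rule sequentially, carrying P(A) forward.
After 'does not convert': P(A) = 0.7·0.5000 / (0.7·0.5000 + 0.9·0.5000) ≈ 0.4375
After 'does not convert': P(A) = 0.7·0.4375 / (0.7·0.4375 + 0.9·0.5625) ≈ 0.3769
After 'does not convert': P(A) = 0.7·0.3769 / (0.7·0.3769 + 0.9·0.6231) ≈ 0.3200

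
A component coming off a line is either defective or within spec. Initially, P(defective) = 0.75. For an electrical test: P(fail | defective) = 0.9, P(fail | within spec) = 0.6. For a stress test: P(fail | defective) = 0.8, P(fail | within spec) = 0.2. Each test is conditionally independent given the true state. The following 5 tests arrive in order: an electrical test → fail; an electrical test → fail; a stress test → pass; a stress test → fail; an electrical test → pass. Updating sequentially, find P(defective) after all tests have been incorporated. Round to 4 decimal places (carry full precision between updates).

After an electrical test='fail': P(defective) = 0.9·0.7500 / (0.9·0.7500 + 0.6·0.2500) ≈ 0.8182
After an electrical test='fail': P(defective) = 0.9·0.8182 / (0.9·0.8182 + 0.6·0.1818) ≈ 0.8710
After a stress test='pass': P(defective) = 0.2·0.8710 / (0.2·0.8710 + 0.8·0.1290) ≈ 0.6279
After a stress test='fail': P(defective) = 0.8·0.6279 / (0.8·0.6279 + 0.2·0.3721) ≈ 0.8710
After an electrical test='pass': P(defective) = 0.1·0.8710 / (0.1·0.8710 + 0.4·0.1290) ≈ 0.6279

0.6279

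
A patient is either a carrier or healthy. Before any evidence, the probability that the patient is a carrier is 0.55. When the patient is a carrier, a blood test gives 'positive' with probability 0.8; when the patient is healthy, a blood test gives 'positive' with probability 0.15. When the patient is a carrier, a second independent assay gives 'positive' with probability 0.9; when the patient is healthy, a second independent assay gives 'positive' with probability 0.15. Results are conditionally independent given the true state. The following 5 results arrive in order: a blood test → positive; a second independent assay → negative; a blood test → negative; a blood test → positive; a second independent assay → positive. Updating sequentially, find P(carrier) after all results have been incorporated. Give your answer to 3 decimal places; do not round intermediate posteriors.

After a blood test='positive': P(carrier) = 0.8·0.5500 / (0.8·0.5500 + 0.15·0.4500) ≈ 0.8670
After a second independent assay='negative': P(carrier) = 0.1·0.8670 / (0.1·0.8670 + 0.85·0.1330) ≈ 0.4340
After a blood test='negative': P(carrier) = 0.2·0.4340 / (0.2·0.4340 + 0.85·0.5660) ≈ 0.1529
After a blood test='positive': P(carrier) = 0.8·0.1529 / (0.8·0.1529 + 0.15·0.8471) ≈ 0.4904
After a second independent assay='positive': P(carrier) = 0.9·0.4904 / (0.9·0.4904 + 0.15·0.5096) ≈ 0.8524

0.852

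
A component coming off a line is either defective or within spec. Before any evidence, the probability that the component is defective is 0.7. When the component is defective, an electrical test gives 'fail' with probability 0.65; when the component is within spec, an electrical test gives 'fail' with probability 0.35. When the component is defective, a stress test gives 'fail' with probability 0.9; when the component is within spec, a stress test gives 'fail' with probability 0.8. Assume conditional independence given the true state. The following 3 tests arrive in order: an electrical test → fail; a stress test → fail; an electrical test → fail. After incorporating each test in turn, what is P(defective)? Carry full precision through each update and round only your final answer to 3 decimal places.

0.901

Apply Bayes' rule sequentially, carrying P(defective) forward.
After an electrical test='fail': P(defective) = 0.65·0.7000 / (0.65·0.7000 + 0.35·0.3000) ≈ 0.8125
After a stress test='fail': P(defective) = 0.9·0.8125 / (0.9·0.8125 + 0.8·0.1875) ≈ 0.8298
After an electrical test='fail': P(defective) = 0.65·0.8298 / (0.65·0.8298 + 0.35·0.1702) ≈ 0.9005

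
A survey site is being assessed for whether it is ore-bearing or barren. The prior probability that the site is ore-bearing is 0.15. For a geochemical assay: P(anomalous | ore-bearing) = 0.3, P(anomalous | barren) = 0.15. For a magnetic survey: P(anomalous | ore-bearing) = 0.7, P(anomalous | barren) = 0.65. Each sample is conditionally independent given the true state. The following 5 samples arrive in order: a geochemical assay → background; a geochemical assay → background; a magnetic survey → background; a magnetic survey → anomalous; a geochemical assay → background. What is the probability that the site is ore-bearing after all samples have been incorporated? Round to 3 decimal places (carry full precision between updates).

0.083

After a geochemical assay='background': P(ore) = 0.7·0.1500 / (0.7·0.1500 + 0.85·0.8500) ≈ 0.1269
After a geochemical assay='background': P(ore) = 0.7·0.1269 / (0.7·0.1269 + 0.85·0.8731) ≈ 0.1069
After a magnetic survey='background': P(ore) = 0.3·0.1069 / (0.3·0.1069 + 0.35·0.8931) ≈ 0.0930
After a magnetic survey='anomalous': P(ore) = 0.7·0.0930 / (0.7·0.0930 + 0.65·0.9070) ≈ 0.0995
After a geochemical assay='background': P(ore) = 0.7·0.0995 / (0.7·0.0995 + 0.85·0.9005) ≈ 0.0834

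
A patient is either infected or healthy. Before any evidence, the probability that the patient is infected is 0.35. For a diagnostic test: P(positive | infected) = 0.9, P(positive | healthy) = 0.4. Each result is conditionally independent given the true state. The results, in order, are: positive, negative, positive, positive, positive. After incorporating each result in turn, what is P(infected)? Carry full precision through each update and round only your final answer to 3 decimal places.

0.697

Each posterior becomes the prior for the next update.
After 'positive': P(infected) = 0.9·0.3500 / (0.9·0.3500 + 0.4·0.6500) ≈ 0.5478
After 'negative': P(infected) = 0.1·0.5478 / (0.1·0.5478 + 0.6·0.4522) ≈ 0.1680
After 'positive': P(infected) = 0.9·0.1680 / (0.9·0.1680 + 0.4·0.8320) ≈ 0.3124
After 'positive': P(infected) = 0.9·0.3124 / (0.9·0.3124 + 0.4·0.6876) ≈ 0.5055
After 'positive': P(infected) = 0.9·0.5055 / (0.9·0.5055 + 0.4·0.4945) ≈ 0.6970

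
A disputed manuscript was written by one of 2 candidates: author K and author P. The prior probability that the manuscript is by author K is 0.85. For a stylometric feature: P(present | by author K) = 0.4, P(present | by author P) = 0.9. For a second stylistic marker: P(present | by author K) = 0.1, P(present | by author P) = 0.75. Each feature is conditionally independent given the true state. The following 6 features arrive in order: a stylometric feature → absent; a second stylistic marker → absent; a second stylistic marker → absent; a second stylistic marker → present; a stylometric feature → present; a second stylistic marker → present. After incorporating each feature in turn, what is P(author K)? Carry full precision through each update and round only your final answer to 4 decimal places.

0.7769

Each posterior becomes the prior for the next update.
After a stylometric feature='absent': P(author K) = 0.6·0.8500 / (0.6·0.8500 + 0.1·0.1500) ≈ 0.9714
After a second stylistic marker='absent': P(author K) = 0.9·0.9714 / (0.9·0.9714 + 0.25·0.0286) ≈ 0.9919
After a second stylistic marker='absent': P(author K) = 0.9·0.9919 / (0.9·0.9919 + 0.25·0.0081) ≈ 0.9977
After a second stylistic marker='present': P(author K) = 0.1·0.9977 / (0.1·0.9977 + 0.75·0.0023) ≈ 0.9833
After a stylometric feature='present': P(author K) = 0.4·0.9833 / (0.4·0.9833 + 0.9·0.0167) ≈ 0.9631
After a second stylistic marker='present': P(author K) = 0.1·0.9631 / (0.1·0.9631 + 0.75·0.0369) ≈ 0.7769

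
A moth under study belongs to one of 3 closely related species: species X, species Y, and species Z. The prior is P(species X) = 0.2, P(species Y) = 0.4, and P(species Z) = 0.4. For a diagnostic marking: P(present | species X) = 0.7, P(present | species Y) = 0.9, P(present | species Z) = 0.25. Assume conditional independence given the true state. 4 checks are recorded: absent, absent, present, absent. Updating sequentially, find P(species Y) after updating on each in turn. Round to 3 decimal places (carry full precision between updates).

0.008

After 'absent': normaliser = 0.3·0.2000 + 0.1·0.4000 + 0.75·0.4000; P(species X) ≈ 0.1500, P(species Y) ≈ 0.1000, P(species Z) ≈ 0.7500
After 'absent': normaliser = 0.3·0.1500 + 0.1·0.1000 + 0.75·0.7500; P(species X) ≈ 0.0729, P(species Y) ≈ 0.0162, P(species Z) ≈ 0.9109
After 'present': normaliser = 0.7·0.0729 + 0.9·0.0162 + 0.25·0.9109; P(species X) ≈ 0.1739, P(species Y) ≈ 0.0497, P(species Z) ≈ 0.7764
After 'absent': normaliser = 0.3·0.1739 + 0.1·0.0497 + 0.75·0.7764; P(species X) ≈ 0.0816, P(species Y) ≈ 0.0078, P(species Z) ≈ 0.9106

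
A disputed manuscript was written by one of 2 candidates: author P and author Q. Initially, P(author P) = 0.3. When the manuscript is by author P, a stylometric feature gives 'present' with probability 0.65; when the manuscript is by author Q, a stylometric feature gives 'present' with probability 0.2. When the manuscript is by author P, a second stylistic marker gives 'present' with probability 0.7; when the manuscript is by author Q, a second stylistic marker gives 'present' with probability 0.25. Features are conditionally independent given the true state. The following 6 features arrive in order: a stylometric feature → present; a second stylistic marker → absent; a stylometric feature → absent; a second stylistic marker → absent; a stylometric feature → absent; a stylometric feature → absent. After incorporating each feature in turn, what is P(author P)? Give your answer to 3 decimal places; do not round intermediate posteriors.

Each posterior becomes the prior for the next update.
After a stylometric feature='present': P(author P) = 0.65·0.3000 / (0.65·0.3000 + 0.2·0.7000) ≈ 0.5821
After a second stylistic marker='absent': P(author P) = 0.3·0.5821 / (0.3·0.5821 + 0.75·0.4179) ≈ 0.3578
After a stylometric feature='absent': P(author P) = 0.35·0.3578 / (0.35·0.3578 + 0.8·0.6422) ≈ 0.1960
After a second stylistic marker='absent': P(author P) = 0.3·0.1960 / (0.3·0.1960 + 0.75·0.8040) ≈ 0.0888
After a stylometric feature='absent': P(author P) = 0.35·0.0888 / (0.35·0.0888 + 0.8·0.9112) ≈ 0.0409
After a stylometric feature='absent': P(author P) = 0.35·0.0409 / (0.35·0.0409 + 0.8·0.9591) ≈ 0.0183

0.018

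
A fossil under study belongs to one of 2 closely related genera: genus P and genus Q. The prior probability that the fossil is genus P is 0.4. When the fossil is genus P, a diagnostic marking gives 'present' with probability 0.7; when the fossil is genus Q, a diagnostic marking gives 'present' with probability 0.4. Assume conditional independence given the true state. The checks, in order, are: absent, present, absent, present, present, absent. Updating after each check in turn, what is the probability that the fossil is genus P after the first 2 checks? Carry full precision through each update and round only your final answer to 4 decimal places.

Apply Bayes' rule sequentially, carrying P(genus P) forward.
After 'absent': P(genus P) = 0.3·0.4000 / (0.3·0.4000 + 0.6·0.6000) ≈ 0.2500
After 'present': P(genus P) = 0.7·0.2500 / (0.7·0.2500 + 0.4·0.7500) ≈ 0.3684

0.3684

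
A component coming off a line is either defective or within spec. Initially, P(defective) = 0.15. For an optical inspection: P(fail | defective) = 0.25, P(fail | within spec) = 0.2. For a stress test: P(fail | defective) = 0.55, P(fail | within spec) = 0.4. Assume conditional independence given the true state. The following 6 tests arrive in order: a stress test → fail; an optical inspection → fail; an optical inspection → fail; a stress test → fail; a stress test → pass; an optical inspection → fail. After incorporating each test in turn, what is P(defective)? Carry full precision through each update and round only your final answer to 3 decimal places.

0.328

After a stress test='fail': P(defective) = 0.55·0.1500 / (0.55·0.1500 + 0.4·0.8500) ≈ 0.1953
After an optical inspection='fail': P(defective) = 0.25·0.1953 / (0.25·0.1953 + 0.2·0.8047) ≈ 0.2327
After an optical inspection='fail': P(defective) = 0.25·0.2327 / (0.25·0.2327 + 0.2·0.7673) ≈ 0.2749
After a stress test='fail': P(defective) = 0.55·0.2749 / (0.55·0.2749 + 0.4·0.7251) ≈ 0.3427
After a stress test='pass': P(defective) = 0.45·0.3427 / (0.45·0.3427 + 0.6·0.6573) ≈ 0.2811
After an optical inspection='fail': P(defective) = 0.25·0.2811 / (0.25·0.2811 + 0.2·0.7189) ≈ 0.3283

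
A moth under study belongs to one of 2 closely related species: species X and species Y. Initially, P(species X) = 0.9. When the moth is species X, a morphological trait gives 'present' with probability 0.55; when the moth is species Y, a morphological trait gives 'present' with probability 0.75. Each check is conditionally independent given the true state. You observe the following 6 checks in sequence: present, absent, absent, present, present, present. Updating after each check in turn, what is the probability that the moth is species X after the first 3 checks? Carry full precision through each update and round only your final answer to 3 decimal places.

Apply Bayes' rule sequentially, carrying P(species X) forward.
After 'present': P(species X) = 0.55·0.9000 / (0.55·0.9000 + 0.75·0.1000) ≈ 0.8684
After 'absent': P(species X) = 0.45·0.8684 / (0.45·0.8684 + 0.25·0.1316) ≈ 0.9224
After 'absent': P(species X) = 0.45·0.9224 / (0.45·0.9224 + 0.25·0.0776) ≈ 0.9553

0.955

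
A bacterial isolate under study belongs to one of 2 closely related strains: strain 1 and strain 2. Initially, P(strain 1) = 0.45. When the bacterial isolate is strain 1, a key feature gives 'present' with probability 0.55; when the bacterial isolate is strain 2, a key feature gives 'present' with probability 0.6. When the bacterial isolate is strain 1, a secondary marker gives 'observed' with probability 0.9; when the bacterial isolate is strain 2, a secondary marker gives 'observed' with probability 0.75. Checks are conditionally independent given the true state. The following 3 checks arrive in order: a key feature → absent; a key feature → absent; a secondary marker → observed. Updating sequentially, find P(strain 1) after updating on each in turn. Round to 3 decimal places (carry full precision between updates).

0.554

After a key feature='absent': P(strain 1) = 0.45·0.4500 / (0.45·0.4500 + 0.4·0.5500) ≈ 0.4793
After a key feature='absent': P(strain 1) = 0.45·0.4793 / (0.45·0.4793 + 0.4·0.5207) ≈ 0.5087
After a secondary marker='observed': P(strain 1) = 0.9·0.5087 / (0.9·0.5087 + 0.75·0.4913) ≈ 0.5541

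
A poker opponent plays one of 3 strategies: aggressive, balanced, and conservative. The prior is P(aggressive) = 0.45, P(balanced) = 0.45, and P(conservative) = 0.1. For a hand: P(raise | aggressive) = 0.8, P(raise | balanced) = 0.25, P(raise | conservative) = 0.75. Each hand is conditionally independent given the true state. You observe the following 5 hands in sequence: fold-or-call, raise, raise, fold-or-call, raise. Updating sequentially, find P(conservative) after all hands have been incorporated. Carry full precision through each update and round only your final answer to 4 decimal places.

Each posterior becomes the prior for the next update.
After 'fold-or-call': normaliser = 0.2·0.4500 + 0.75·0.4500 + 0.25·0.1000; P(aggressive) ≈ 0.1989, P(balanced) ≈ 0.7459, P(conservative) ≈ 0.0552
After 'raise': normaliser = 0.8·0.1989 + 0.25·0.7459 + 0.75·0.0552; P(aggressive) ≈ 0.4111, P(balanced) ≈ 0.4818, P(conservative) ≈ 0.1071
After 'raise': normaliser = 0.8·0.4111 + 0.25·0.4818 + 0.75·0.1071; P(aggressive) ≈ 0.6210, P(balanced) ≈ 0.2274, P(conservative) ≈ 0.1516
After 'fold-or-call': normaliser = 0.2·0.6210 + 0.75·0.2274 + 0.25·0.1516; P(aggressive) ≈ 0.3733, P(balanced) ≈ 0.5127, P(conservative) ≈ 0.1139
After 'raise': normaliser = 0.8·0.3733 + 0.25·0.5127 + 0.75·0.1139; P(aggressive) ≈ 0.5830, P(balanced) ≈ 0.2502, P(conservative) ≈ 0.1668

0.1668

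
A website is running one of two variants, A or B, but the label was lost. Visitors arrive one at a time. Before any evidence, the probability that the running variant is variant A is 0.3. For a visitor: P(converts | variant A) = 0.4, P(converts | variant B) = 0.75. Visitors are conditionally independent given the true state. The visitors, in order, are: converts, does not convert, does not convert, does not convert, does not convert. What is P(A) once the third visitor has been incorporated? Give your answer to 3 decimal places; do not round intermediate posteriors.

0.568

After 'converts': P(A) = 0.4·0.3000 / (0.4·0.3000 + 0.75·0.7000) ≈ 0.1860
After 'does not convert': P(A) = 0.6·0.1860 / (0.6·0.1860 + 0.25·0.8140) ≈ 0.3542
After 'does not convert': P(A) = 0.6·0.3542 / (0.6·0.3542 + 0.25·0.6458) ≈ 0.5683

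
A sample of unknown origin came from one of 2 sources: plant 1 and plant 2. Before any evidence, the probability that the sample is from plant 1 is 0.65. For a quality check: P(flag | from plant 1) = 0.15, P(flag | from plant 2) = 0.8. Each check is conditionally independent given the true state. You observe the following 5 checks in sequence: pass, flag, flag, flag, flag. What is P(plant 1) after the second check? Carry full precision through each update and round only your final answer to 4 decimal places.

After 'pass': P(plant 1) = 0.85·0.6500 / (0.85·0.6500 + 0.2·0.3500) ≈ 0.8876
After 'flag': P(plant 1) = 0.15·0.8876 / (0.15·0.8876 + 0.8·0.1124) ≈ 0.5968

0.5968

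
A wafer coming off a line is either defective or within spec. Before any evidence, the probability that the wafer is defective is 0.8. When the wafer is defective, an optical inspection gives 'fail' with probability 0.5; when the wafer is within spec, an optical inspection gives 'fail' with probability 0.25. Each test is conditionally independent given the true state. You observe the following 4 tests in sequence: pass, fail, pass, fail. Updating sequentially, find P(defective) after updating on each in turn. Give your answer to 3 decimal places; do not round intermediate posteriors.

0.877

Apply Bayes' rule sequentially, carrying P(defective) forward.
After 'pass': P(defective) = 0.5·0.8000 / (0.5·0.8000 + 0.75·0.2000) ≈ 0.7273
After 'fail': P(defective) = 0.5·0.7273 / (0.5·0.7273 + 0.25·0.2727) ≈ 0.8421
After 'pass': P(defective) = 0.5·0.8421 / (0.5·0.8421 + 0.75·0.1579) ≈ 0.7805
After 'fail': P(defective) = 0.5·0.7805 / (0.5·0.7805 + 0.25·0.2195) ≈ 0.8767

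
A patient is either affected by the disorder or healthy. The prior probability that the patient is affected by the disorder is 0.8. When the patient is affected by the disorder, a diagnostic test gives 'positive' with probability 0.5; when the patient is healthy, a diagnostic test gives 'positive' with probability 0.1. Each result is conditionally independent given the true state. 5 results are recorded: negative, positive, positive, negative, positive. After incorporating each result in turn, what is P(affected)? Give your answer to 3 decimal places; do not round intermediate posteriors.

0.994

After 'negative': P(affected) = 0.5·0.8000 / (0.5·0.8000 + 0.9·0.2000) ≈ 0.6897
After 'positive': P(affected) = 0.5·0.6897 / (0.5·0.6897 + 0.1·0.3103) ≈ 0.9174
After 'positive': P(affected) = 0.5·0.9174 / (0.5·0.9174 + 0.1·0.0826) ≈ 0.9823
After 'negative': P(affected) = 0.5·0.9823 / (0.5·0.9823 + 0.9·0.0177) ≈ 0.9686
After 'positive': P(affected) = 0.5·0.9686 / (0.5·0.9686 + 0.1·0.0314) ≈ 0.9936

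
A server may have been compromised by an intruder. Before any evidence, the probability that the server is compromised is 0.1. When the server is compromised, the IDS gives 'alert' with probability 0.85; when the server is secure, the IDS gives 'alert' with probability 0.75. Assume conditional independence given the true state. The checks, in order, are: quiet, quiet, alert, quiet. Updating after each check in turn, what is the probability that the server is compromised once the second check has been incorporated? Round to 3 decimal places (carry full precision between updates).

0.038

Apply Bayes' rule sequentially, carrying P(compromised) forward.
After 'quiet': P(compromised) = 0.15·0.1000 / (0.15·0.1000 + 0.25·0.9000) ≈ 0.0625
After 'quiet': P(compromised) = 0.15·0.0625 / (0.15·0.0625 + 0.25·0.9375) ≈ 0.0385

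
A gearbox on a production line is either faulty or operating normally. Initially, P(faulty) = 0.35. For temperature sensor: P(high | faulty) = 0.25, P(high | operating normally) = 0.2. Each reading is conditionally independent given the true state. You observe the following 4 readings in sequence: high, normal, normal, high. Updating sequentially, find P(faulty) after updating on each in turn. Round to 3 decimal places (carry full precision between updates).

0.425

Apply Bayes' rule sequentially, carrying P(faulty) forward.
After 'high': P(faulty) = 0.25·0.3500 / (0.25·0.3500 + 0.2·0.6500) ≈ 0.4023
After 'normal': P(faulty) = 0.75·0.4023 / (0.75·0.4023 + 0.8·0.5977) ≈ 0.3869
After 'normal': P(faulty) = 0.75·0.3869 / (0.75·0.3869 + 0.8·0.6131) ≈ 0.3717
After 'high': P(faulty) = 0.25·0.3717 / (0.25·0.3717 + 0.2·0.6283) ≈ 0.4251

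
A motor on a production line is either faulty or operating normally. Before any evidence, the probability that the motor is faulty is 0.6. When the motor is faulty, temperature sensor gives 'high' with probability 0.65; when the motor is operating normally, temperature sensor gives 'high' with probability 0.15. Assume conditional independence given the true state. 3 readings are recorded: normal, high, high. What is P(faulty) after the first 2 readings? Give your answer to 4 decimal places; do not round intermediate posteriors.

Apply Bayes' rule sequentially, carrying P(faulty) forward.
After 'normal': P(faulty) = 0.35·0.6000 / (0.35·0.6000 + 0.85·0.4000) ≈ 0.3818
After 'high': P(faulty) = 0.65·0.3818 / (0.65·0.3818 + 0.15·0.6182) ≈ 0.7280

0.7280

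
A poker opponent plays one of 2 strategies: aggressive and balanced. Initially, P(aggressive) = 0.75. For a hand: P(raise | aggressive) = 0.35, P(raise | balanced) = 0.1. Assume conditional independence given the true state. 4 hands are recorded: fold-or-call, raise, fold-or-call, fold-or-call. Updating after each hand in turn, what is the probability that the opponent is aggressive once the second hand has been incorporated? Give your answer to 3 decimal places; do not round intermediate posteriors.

0.883

After 'fold-or-call': P(aggressive) = 0.65·0.7500 / (0.65·0.7500 + 0.9·0.2500) ≈ 0.6842
After 'raise': P(aggressive) = 0.35·0.6842 / (0.35·0.6842 + 0.1·0.3158) ≈ 0.8835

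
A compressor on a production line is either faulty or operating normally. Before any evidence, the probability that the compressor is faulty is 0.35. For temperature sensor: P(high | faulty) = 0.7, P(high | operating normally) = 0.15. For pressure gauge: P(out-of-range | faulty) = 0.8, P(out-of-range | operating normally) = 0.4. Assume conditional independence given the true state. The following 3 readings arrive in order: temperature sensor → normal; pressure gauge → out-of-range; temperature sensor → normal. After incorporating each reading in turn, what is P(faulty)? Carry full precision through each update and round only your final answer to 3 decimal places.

After temperature sensor='normal': P(faulty) = 0.3·0.3500 / (0.3·0.3500 + 0.85·0.6500) ≈ 0.1597
After pressure gauge='out-of-range': P(faulty) = 0.8·0.1597 / (0.8·0.1597 + 0.4·0.8403) ≈ 0.2754
After temperature sensor='normal': P(faulty) = 0.3·0.2754 / (0.3·0.2754 + 0.85·0.7246) ≈ 0.1183

0.118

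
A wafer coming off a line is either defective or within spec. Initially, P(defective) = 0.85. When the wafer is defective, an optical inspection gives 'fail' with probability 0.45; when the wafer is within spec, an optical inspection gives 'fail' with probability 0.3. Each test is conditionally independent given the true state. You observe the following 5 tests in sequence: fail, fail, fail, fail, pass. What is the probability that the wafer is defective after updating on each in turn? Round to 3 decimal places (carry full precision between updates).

Apply Bayes' rule sequentially, carrying P(defective) forward.
After 'fail': P(defective) = 0.45·0.8500 / (0.45·0.8500 + 0.3·0.1500) ≈ 0.8947
After 'fail': P(defective) = 0.45·0.8947 / (0.45·0.8947 + 0.3·0.1053) ≈ 0.9273
After 'fail': P(defective) = 0.45·0.9273 / (0.45·0.9273 + 0.3·0.0727) ≈ 0.9503
After 'fail': P(defective) = 0.45·0.9503 / (0.45·0.9503 + 0.3·0.0497) ≈ 0.9663
After 'pass': P(defective) = 0.55·0.9663 / (0.55·0.9663 + 0.7·0.0337) ≈ 0.9575

0.958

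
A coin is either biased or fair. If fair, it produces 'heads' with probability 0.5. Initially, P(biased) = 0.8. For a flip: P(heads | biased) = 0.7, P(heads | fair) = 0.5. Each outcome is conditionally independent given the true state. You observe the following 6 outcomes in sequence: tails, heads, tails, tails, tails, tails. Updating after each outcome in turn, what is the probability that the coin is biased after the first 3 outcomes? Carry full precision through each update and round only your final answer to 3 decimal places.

0.668

After 'tails': P(biased) = 0.3·0.8000 / (0.3·0.8000 + 0.5·0.2000) ≈ 0.7059
After 'heads': P(biased) = 0.7·0.7059 / (0.7·0.7059 + 0.5·0.2941) ≈ 0.7706
After 'tails': P(biased) = 0.3·0.7706 / (0.3·0.7706 + 0.5·0.2294) ≈ 0.6684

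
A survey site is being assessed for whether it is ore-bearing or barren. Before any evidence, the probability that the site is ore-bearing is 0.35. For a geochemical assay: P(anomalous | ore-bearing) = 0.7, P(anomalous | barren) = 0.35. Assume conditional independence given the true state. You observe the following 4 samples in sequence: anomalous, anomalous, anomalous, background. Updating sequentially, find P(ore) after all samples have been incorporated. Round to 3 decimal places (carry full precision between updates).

Apply Bayes' rule sequentially, carrying P(ore) forward.
After 'anomalous': P(ore) = 0.7·0.3500 / (0.7·0.3500 + 0.35·0.6500) ≈ 0.5185
After 'anomalous': P(ore) = 0.7·0.5185 / (0.7·0.5185 + 0.35·0.4815) ≈ 0.6829
After 'anomalous': P(ore) = 0.7·0.6829 / (0.7·0.6829 + 0.35·0.3171) ≈ 0.8116
After 'background': P(ore) = 0.3·0.8116 / (0.3·0.8116 + 0.65·0.1884) ≈ 0.6653

0.665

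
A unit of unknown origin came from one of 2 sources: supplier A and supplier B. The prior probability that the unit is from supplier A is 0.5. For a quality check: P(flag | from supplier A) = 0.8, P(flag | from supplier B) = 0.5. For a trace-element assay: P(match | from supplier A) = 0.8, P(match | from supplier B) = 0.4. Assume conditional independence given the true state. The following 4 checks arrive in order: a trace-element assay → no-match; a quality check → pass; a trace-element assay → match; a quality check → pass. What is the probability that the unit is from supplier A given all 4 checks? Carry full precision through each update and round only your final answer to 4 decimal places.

Apply Bayes' rule sequentially, carrying P(supplier A) forward.
After a trace-element assay='no-match': P(supplier A) = 0.2·0.5000 / (0.2·0.5000 + 0.6·0.5000) ≈ 0.2500
After a quality check='pass': P(supplier A) = 0.2·0.2500 / (0.2·0.2500 + 0.5·0.7500) ≈ 0.1176
After a trace-element assay='match': P(supplier A) = 0.8·0.1176 / (0.8·0.1176 + 0.4·0.8824) ≈ 0.2105
After a quality check='pass': P(supplier A) = 0.2·0.2105 / (0.2·0.2105 + 0.5·0.7895) ≈ 0.0964

0.0964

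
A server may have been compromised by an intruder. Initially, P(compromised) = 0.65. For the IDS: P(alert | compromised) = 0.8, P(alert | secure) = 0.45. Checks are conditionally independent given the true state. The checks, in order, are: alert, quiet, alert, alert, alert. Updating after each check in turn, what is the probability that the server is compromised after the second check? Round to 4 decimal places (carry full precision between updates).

After 'alert': P(compromised) = 0.8·0.6500 / (0.8·0.6500 + 0.45·0.3500) ≈ 0.7675
After 'quiet': P(compromised) = 0.2·0.7675 / (0.2·0.7675 + 0.55·0.2325) ≈ 0.5456

0.5456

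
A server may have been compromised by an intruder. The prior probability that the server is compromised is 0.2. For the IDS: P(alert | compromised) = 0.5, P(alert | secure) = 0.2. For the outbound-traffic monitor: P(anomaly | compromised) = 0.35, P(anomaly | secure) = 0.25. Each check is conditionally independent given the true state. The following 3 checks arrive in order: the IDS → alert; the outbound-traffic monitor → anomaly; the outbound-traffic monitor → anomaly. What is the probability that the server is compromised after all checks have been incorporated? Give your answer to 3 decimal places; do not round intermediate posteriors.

After the IDS='alert': P(compromised) = 0.5·0.2000 / (0.5·0.2000 + 0.2·0.8000) ≈ 0.3846
After the outbound-traffic monitor='anomaly': P(compromised) = 0.35·0.3846 / (0.35·0.3846 + 0.25·0.6154) ≈ 0.4667
After the outbound-traffic monitor='anomaly': P(compromised) = 0.35·0.4667 / (0.35·0.4667 + 0.25·0.5333) ≈ 0.5506

0.551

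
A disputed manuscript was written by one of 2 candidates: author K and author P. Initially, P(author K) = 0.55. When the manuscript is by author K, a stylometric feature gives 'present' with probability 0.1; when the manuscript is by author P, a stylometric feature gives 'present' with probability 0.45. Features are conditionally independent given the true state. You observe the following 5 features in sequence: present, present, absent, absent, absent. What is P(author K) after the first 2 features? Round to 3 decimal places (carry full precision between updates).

0.057

Apply Bayes' rule sequentially, carrying P(author K) forward.
After 'present': P(author K) = 0.1·0.5500 / (0.1·0.5500 + 0.45·0.4500) ≈ 0.2136
After 'present': P(author K) = 0.1·0.2136 / (0.1·0.2136 + 0.45·0.7864) ≈ 0.0569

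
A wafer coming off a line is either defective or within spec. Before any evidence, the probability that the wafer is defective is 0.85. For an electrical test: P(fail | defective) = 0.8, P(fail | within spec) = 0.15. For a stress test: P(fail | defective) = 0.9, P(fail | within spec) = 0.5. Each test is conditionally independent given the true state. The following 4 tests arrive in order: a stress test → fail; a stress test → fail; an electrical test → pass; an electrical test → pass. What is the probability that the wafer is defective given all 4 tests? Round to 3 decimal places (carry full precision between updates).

After a stress test='fail': P(defective) = 0.9·0.8500 / (0.9·0.8500 + 0.5·0.1500) ≈ 0.9107
After a stress test='fail': P(defective) = 0.9·0.9107 / (0.9·0.9107 + 0.5·0.0893) ≈ 0.9483
After an electrical test='pass': P(defective) = 0.2·0.9483 / (0.2·0.9483 + 0.85·0.0517) ≈ 0.8120
After an electrical test='pass': P(defective) = 0.2·0.8120 / (0.2·0.8120 + 0.85·0.1880) ≈ 0.5041

0.504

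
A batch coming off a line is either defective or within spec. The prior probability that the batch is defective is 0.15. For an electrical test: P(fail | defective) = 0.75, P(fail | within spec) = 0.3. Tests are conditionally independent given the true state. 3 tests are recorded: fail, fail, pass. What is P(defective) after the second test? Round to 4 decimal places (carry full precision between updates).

0.5245

After 'fail': P(defective) = 0.75·0.1500 / (0.75·0.1500 + 0.3·0.8500) ≈ 0.3061
After 'fail': P(defective) = 0.75·0.3061 / (0.75·0.3061 + 0.3·0.6939) ≈ 0.5245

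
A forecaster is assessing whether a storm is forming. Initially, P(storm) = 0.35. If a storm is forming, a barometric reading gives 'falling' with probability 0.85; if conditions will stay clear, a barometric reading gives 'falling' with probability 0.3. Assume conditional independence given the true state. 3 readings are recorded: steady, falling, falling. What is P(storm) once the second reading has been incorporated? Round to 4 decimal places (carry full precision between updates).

0.2464

After 'steady': P(storm) = 0.15·0.3500 / (0.15·0.3500 + 0.7·0.6500) ≈ 0.1034
After 'falling': P(storm) = 0.85·0.1034 / (0.85·0.1034 + 0.3·0.8966) ≈ 0.2464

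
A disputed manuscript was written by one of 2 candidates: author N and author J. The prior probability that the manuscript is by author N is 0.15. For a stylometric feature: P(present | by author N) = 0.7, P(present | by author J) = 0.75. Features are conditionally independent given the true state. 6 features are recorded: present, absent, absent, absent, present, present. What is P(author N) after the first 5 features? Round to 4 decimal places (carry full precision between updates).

After 'present': P(author N) = 0.7·0.1500 / (0.7·0.1500 + 0.75·0.8500) ≈ 0.1414
After 'absent': P(author N) = 0.3·0.1414 / (0.3·0.1414 + 0.25·0.8586) ≈ 0.1650
After 'absent': P(author N) = 0.3·0.1650 / (0.3·0.1650 + 0.25·0.8350) ≈ 0.1917
After 'absent': P(author N) = 0.3·0.1917 / (0.3·0.1917 + 0.25·0.8083) ≈ 0.2216
After 'present': P(author N) = 0.7·0.2216 / (0.7·0.2216 + 0.75·0.7784) ≈ 0.2099

0.2099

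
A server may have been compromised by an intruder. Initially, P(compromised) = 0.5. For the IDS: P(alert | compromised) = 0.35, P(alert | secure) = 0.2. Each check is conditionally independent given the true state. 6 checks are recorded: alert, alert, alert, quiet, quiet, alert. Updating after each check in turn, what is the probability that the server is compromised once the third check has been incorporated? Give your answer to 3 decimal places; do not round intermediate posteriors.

After 'alert': P(compromised) = 0.35·0.5000 / (0.35·0.5000 + 0.2·0.5000) ≈ 0.6364
After 'alert': P(compromised) = 0.35·0.6364 / (0.35·0.6364 + 0.2·0.3636) ≈ 0.7538
After 'alert': P(compromised) = 0.35·0.7538 / (0.35·0.7538 + 0.2·0.2462) ≈ 0.8428

0.843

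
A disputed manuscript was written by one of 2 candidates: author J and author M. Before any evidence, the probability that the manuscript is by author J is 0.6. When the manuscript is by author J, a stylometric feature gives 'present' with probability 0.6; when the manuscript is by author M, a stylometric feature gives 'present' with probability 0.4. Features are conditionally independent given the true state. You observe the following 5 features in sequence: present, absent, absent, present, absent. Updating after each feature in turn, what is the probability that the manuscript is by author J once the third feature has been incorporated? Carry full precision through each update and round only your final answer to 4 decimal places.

Each posterior becomes the prior for the next update.
After 'present': P(author J) = 0.6·0.6000 / (0.6·0.6000 + 0.4·0.4000) ≈ 0.6923
After 'absent': P(author J) = 0.4·0.6923 / (0.4·0.6923 + 0.6·0.3077) ≈ 0.6000
After 'absent': P(author J) = 0.4·0.6000 / (0.4·0.6000 + 0.6·0.4000) ≈ 0.5000

0.5000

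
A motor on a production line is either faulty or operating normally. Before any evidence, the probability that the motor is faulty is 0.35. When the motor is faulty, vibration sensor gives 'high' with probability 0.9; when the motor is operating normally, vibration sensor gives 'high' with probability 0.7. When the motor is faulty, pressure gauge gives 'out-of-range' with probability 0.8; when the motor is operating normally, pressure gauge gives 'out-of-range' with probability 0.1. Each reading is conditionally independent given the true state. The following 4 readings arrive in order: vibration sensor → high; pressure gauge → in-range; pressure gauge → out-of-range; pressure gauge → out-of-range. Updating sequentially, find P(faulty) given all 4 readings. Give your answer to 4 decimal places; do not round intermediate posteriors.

0.9078

After vibration sensor='high': P(faulty) = 0.9·0.3500 / (0.9·0.3500 + 0.7·0.6500) ≈ 0.4091
After pressure gauge='in-range': P(faulty) = 0.2·0.4091 / (0.2·0.4091 + 0.9·0.5909) ≈ 0.1333
After pressure gauge='out-of-range': P(faulty) = 0.8·0.1333 / (0.8·0.1333 + 0.1·0.8667) ≈ 0.5517
After pressure gauge='out-of-range': P(faulty) = 0.8·0.5517 / (0.8·0.5517 + 0.1·0.4483) ≈ 0.9078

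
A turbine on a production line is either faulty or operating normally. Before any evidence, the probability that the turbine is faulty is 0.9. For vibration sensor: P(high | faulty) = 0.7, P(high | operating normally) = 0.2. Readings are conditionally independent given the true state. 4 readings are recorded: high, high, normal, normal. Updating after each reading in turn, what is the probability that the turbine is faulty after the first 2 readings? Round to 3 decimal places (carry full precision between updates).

0.991

Each posterior becomes the prior for the next update.
After 'high': P(faulty) = 0.7·0.9000 / (0.7·0.9000 + 0.2·0.1000) ≈ 0.9692
After 'high': P(faulty) = 0.7·0.9692 / (0.7·0.9692 + 0.2·0.0308) ≈ 0.9910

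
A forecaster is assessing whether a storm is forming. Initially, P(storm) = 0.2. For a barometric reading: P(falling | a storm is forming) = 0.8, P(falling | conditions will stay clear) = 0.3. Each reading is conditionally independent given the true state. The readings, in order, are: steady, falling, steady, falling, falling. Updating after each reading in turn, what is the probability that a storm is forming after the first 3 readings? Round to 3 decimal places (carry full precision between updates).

0.052

After 'steady': P(storm) = 0.2·0.2000 / (0.2·0.2000 + 0.7·0.8000) ≈ 0.0667
After 'falling': P(storm) = 0.8·0.0667 / (0.8·0.0667 + 0.3·0.9333) ≈ 0.1600
After 'steady': P(storm) = 0.2·0.1600 / (0.2·0.1600 + 0.7·0.8400) ≈ 0.0516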